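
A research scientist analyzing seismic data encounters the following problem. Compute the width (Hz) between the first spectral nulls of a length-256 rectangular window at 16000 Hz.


Main lobe width for a rectangular window:
Width = 2 * fs / N
      = 2 * 16000 / 256
      = 32000 / 256
      = 125.0 Hz

125.0 Hz


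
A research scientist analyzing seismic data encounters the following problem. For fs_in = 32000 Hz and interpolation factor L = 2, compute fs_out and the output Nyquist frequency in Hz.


Step 1 — output sample rate after interpolation by L:
fs_out = L * fs_in = 2 * 32000 = 64000 Hz

Step 2 — Nyquist frequency of the output stream:
f_Nyq = fs_out / 2 = 64000 / 2 = 32000.0 Hz

fs_out = 64000 Hz; f_Nyquist = 32000.0 Hz


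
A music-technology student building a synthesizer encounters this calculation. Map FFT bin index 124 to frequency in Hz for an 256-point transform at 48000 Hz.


Frequency of DFT bin k:
f_k = k * fs / N
    = 124 * 48000 / 256
    = 5952000 / 256
    = 23250.0 Hz

23250.0 Hz


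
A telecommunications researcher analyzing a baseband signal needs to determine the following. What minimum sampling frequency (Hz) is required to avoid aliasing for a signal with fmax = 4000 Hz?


The Nyquist rate is twice the maximum frequency component.
fs_min = 2 * fmax
      = 2 * 4000
      = 8000 Hz

8000


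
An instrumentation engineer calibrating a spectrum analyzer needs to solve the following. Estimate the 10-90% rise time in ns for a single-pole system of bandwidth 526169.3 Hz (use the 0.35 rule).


Rise time from bandwidth relationship:
tr = 0.35 / BW
   = 0.35 / 526169.3
   = 6.65185141e-07 s
   = 665.1851 ns

665.1851 ns


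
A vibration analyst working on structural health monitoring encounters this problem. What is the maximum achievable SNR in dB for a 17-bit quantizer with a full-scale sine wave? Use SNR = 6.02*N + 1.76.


Theoretical SNR for a full-scale sinusoid:
SNR = 6.02 * N + 1.76
    = 6.02 * 17 + 1.76
    = 102.34 + 1.76
    = 104.1 dB

104.1 dB


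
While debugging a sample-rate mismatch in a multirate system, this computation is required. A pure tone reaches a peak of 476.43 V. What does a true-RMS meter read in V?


RMS voltage for a sinusoidal waveform:
V_rms = V_peak / sqrt(2)
      = 476.43 / 1.414214
      = 336.887 V

336.887 V


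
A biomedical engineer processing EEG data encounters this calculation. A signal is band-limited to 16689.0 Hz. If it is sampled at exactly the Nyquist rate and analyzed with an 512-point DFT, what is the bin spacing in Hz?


Step 1 — Nyquist sampling rate:
fs = 2 * fmax = 2 * 16689.0 = 33378.0 Hz

Step 2 — DFT bin spacing:
df = fs / N = 33378.0 / 512 = 65.1914 Hz

65.1914 Hz


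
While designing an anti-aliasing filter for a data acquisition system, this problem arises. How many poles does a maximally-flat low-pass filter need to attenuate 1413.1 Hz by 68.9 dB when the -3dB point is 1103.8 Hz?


Butterworth filter order formula:
n = log10(10^(A/10) - 1) / (2 * log10(f_stop/f_pass))
10^(68.9/10) - 1 = 7762470.1663
f_stop/f_pass = 1413.1 / 1103.8 = 1.2802
n = 32.1115 -> ceil = 33

33


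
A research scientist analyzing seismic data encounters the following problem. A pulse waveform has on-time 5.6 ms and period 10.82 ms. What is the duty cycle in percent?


Duty cycle as a percentage:
DC = (t_on / T) * 100
   = (5.6 / 10.82) * 100
   = 0.51756 * 100
   = 51.76 %

51.76 %


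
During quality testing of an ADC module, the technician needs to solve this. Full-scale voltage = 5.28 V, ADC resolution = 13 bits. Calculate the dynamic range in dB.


Dynamic range from full-scale to LSB:
V_min = V_max / 2^bits = 5.28 / 2^13
DR = 20 * log10(V_max / V_min)
   = 20 * log10(2^13)
   = 20 * 13 * log10(2)
   = 78.27 dB

78.27 dB


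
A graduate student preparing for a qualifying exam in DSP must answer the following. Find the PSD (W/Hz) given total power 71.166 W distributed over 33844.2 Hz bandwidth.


Power spectral density:
PSD = P / BW
    = 71.166 / 33844.2
    = 0.00210275 W/Hz

0.00210275 W/Hz


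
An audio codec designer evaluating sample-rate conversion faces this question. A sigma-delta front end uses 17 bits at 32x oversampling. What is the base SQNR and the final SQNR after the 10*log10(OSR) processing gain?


Step 1 — baseline SQNR at Nyquist:
SQNR_base = 6.02*N + 1.76
          = 6.02*17 + 1.76
          = 104.1 dB

Step 2 — oversampling processing gain:
G = 10*log10(OSR) = 10*log10(32) = 15.05 dB

Step 3 — total:
SQNR_total = 104.1 + 15.05 = 119.15 dB

Base SQNR = 104.1 dB; oversampled SQNR = 119.15 dB


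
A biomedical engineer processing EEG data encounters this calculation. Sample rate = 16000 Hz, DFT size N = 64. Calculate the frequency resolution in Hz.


DFT frequency resolution:
df = fs / N
   = 16000 / 64
   = 250.0 Hz

250.0 Hz


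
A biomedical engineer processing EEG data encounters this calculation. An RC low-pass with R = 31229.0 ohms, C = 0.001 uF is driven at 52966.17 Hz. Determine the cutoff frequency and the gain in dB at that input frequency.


Step 1 — cutoff frequency:
fc = 1 / (2*pi*R*C)
C = 0.001 uF = 1e-09 F
fc = 1 / (2*pi*31229.0*1e-09)
   = 5096.383 Hz

Step 2 — magnitude at f = 52966.17 Hz:
|H(f)| = 1 / sqrt(1 + (f/fc)^2)
f/fc = 52966.17 / 5096.383 = 10.392894
|H| = 1 / sqrt(1 + 108.012246) = 0.0957772
|H|_dB = 20*log10(0.0957772) = -20.37 dB

fc = 5096.383 Hz; |H(52966.17 Hz)| = -20.37 dB


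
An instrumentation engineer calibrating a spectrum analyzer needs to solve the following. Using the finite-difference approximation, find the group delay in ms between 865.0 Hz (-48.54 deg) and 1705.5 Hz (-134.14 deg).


Group delay from phase difference:
tau = -d(phi)/d(omega)
d(phi) = -85.6 deg = -1.494002 rad
d(omega) = 2*pi*(1705.5 - 865.0) = 5281.0173 rad/s
tau = -(-1.494002) / 5281.0173
    = 0.2829 ms

0.2829 ms


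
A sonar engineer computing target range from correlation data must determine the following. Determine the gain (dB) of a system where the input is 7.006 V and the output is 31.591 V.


Voltage gain in dB:
G = 20 * log10(Vout / Vin)
  = 20 * log10(31.591 / 7.006)
  = 20 * log10(4.509135)
  = 20 * 0.654093
  = 13.08 dB

13.08 dB


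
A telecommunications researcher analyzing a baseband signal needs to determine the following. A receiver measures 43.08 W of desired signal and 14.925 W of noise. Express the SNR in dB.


SNR in decibels:
SNR = 10 * log10(Ps / Pn)
    = 10 * log10(43.08 / 14.925)
    = 10 * log10(2.8864)
    = 10 * 0.4604
    = 4.6 dB

4.6 dB


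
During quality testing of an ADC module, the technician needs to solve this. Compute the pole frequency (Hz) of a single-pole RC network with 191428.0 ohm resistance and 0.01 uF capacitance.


Cutoff frequency of a first-order RC filter:
fc = 1 / (2 * pi * R * C)
C = 0.01 uF = 1e-08 F
fc = 1 / (2 * pi * 191428.0 * 1e-08)
   = 1 / 0.012027775969828
   = 83.14089 Hz

83.14089 Hz


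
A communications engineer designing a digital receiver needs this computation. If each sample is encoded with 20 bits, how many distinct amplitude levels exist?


Number of quantization levels = 2^N
= 2^20
= 1048576

1048576


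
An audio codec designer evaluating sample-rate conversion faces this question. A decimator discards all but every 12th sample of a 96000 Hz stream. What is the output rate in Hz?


Decimation reduces the sample rate:
fs_out = fs_in / M
       = 96000 / 12
       = 8000.0 Hz

8000.0 Hz


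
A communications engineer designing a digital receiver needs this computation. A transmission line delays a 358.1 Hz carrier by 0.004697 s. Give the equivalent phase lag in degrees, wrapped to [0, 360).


Phase shift from frequency and time delay:
phi = 360 * f * t_delay
    = 360 * 358.1 * 0.004697
    = 605.52 degrees
    mod 360 = 245.52 degrees

245.52 degrees


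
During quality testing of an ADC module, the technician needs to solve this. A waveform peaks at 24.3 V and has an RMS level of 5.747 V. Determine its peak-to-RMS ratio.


Crest factor is the ratio of peak to RMS:
CF = V_peak / V_rms
   = 24.3 / 5.747
   = 4.2283

4.2283


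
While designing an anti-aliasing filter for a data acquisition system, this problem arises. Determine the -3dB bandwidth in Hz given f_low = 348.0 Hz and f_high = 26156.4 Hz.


Bandwidth is the difference of -3dB frequencies:
BW = f_high - f_low
   = 26156.4 - 348.0
   = 25808.4 Hz

25808.4 Hz


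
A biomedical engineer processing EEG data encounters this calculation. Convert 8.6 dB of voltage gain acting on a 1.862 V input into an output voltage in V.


Output voltage from dB gain:
V_out = V_in * 10^(gain_dB / 20)
      = 1.862 * 10^(8.6 / 20)
      = 1.862 * 2.691535
      = 5.0116 V

5.0116 V


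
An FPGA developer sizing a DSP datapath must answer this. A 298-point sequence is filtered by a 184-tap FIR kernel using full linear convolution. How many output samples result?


Linear convolution output length:
L = N + M - 1
  = 298 + 184 - 1
  = 481 samples

481


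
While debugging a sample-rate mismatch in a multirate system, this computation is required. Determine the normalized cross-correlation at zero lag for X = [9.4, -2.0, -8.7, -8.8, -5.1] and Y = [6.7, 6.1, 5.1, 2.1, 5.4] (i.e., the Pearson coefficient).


Pearson correlation coefficient (population):
r = cov(X,Y) / (std(X) * std(Y))
Mean X = -3.04, Mean Y = 5.08
Cov(X,Y) = 7.5212
Std(X) = 6.712555, Std(Y) = 1.590472
r = 0.7045

0.7045


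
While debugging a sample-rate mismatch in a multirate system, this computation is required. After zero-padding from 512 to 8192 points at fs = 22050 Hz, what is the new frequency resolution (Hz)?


Frequency resolution after zero-padding:
N_padded = 512 * 16 = 8192
df = fs / N_padded
   = 22050 / 8192
   = 2.6917 Hz

2.6917 Hz


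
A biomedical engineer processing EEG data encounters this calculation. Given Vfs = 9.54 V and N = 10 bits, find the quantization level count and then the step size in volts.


Step 1 — number of quantization levels:
L = 2^N = 2^10 = 1024

Step 2 — LSB step size:
delta = Vfs / L
      = 9.54 / 1024
      = 0.00931641 V

Levels = 1024; step size = 0.00931641 V


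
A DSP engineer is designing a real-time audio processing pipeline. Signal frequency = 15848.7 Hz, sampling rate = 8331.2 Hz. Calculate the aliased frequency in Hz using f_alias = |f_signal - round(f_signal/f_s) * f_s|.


Compute the nearest integer multiple of fs to the signal:
n = round(15848.7 / 8331.2) = 2
f_alias = |15848.7 - 2 * 8331.2|
        = |15848.7 - 16662.4|
        = 813.7 Hz

813.7


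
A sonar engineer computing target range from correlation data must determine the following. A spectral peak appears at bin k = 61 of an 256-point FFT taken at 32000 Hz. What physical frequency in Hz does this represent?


Frequency of DFT bin k:
f_k = k * fs / N
    = 61 * 32000 / 256
    = 1952000 / 256
    = 7625.0 Hz

7625.0 Hz


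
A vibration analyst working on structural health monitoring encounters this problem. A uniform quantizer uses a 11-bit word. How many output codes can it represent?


Number of quantization levels = 2^N
= 2^11
= 2048

2048


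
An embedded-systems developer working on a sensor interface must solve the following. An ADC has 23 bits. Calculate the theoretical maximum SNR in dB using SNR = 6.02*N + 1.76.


Theoretical SNR for a full-scale sinusoid:
SNR = 6.02 * N + 1.76
    = 6.02 * 23 + 1.76
    = 138.46 + 1.76
    = 140.22 dB

140.22 dB


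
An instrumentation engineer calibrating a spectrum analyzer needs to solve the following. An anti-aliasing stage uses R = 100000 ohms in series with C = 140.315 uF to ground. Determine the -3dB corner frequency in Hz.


Cutoff frequency of a first-order RC filter:
fc = 1 / (2 * pi * R * C)
C = 140.315 uF = 0.000140315 F
fc = 1 / (2 * pi * 100000 * 0.000140315)
   = 1 / 88.16251463769
   = 0.011343 Hz

0.011343 Hz


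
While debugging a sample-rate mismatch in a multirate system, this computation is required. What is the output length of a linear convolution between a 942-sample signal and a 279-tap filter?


Linear convolution output length:
L = N + M - 1
  = 942 + 279 - 1
  = 1220 samples

1220


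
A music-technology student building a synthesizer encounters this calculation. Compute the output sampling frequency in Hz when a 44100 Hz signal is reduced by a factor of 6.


Decimation reduces the sample rate:
fs_out = fs_in / M
       = 44100 / 6
       = 7350.0 Hz

7350.0 Hz


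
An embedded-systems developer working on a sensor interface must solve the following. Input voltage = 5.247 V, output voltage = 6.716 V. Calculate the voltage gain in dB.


Voltage gain in dB:
G = 20 * log10(Vout / Vin)
  = 20 * log10(6.716 / 5.247)
  = 20 * log10(1.27997)
  = 20 * 0.1072
  = 2.14 dB

2.14 dB


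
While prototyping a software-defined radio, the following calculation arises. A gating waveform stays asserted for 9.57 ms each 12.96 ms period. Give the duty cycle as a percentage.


Duty cycle as a percentage:
DC = (t_on / T) * 100
   = (9.57 / 12.96) * 100
   = 0.738426 * 100
   = 73.84 %

73.84 %


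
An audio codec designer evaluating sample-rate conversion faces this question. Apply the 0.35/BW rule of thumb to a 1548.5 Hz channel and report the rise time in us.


Rise time from bandwidth relationship:
tr = 0.35 / BW
   = 0.35 / 1548.5
   = 0.0002260251857 s
   = 226.0252 us

226.0252 us


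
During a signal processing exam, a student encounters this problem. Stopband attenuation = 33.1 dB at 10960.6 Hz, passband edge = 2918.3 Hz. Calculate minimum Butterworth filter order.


Butterworth filter order formula:
n = log10(10^(A/10) - 1) / (2 * log10(f_stop/f_pass))
10^(33.1/10) - 1 = 2040.7379
f_stop/f_pass = 10960.6 / 2918.3 = 3.7558
n = 2.8796 -> ceil = 3

3


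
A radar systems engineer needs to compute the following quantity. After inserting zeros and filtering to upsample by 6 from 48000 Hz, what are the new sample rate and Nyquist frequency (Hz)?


Step 1 — output sample rate after interpolation by L:
fs_out = L * fs_in = 6 * 48000 = 288000 Hz

Step 2 — Nyquist frequency of the output stream:
f_Nyq = fs_out / 2 = 288000 / 2 = 144000.0 Hz

fs_out = 288000 Hz; f_Nyquist = 144000.0 Hz


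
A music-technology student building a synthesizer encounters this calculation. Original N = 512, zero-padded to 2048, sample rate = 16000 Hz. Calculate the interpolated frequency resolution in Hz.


Frequency resolution after zero-padding:
N_padded = 512 * 4 = 2048
df = fs / N_padded
   = 16000 / 2048
   = 7.8125 Hz

7.8125 Hz


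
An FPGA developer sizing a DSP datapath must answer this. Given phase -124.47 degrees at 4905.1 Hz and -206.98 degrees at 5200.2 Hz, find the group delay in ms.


Group delay from phase difference:
tau = -d(phi)/d(omega)
d(phi) = -82.51 deg = -1.440071 rad
d(omega) = 2*pi*(5200.2 - 4905.1) = 1854.168 rad/s
tau = -(-1.440071) / 1854.168
    = 0.7767 ms

0.7767 ms


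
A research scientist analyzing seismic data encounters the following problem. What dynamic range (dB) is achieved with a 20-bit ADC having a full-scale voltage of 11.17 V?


Dynamic range from full-scale to LSB:
V_min = V_max / 2^bits = 11.17 / 2^20
DR = 20 * log10(V_max / V_min)
   = 20 * log10(2^20)
   = 20 * 20 * log10(2)
   = 120.41 dB

120.41 dB


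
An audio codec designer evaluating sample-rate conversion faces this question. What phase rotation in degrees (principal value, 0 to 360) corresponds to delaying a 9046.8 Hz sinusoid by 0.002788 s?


Phase shift from frequency and time delay:
phi = 360 * f * t_delay
    = 360 * 9046.8 * 0.002788
    = 9080.09 degrees
    mod 360 = 80.09 degrees

80.09 degrees


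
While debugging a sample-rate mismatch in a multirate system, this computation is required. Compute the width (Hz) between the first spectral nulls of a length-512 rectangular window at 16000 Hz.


Main lobe width for a rectangular window:
Width = 2 * fs / N
      = 2 * 16000 / 512
      = 32000 / 512
      = 62.5 Hz

62.5 Hz


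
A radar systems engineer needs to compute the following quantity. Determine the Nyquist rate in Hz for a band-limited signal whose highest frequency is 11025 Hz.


The Nyquist rate is twice the maximum frequency component.
fs_min = 2 * fmax
      = 2 * 11025
      = 22050 Hz

22050


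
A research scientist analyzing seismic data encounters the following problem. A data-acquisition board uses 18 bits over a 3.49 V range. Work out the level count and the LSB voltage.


Step 1 — number of quantization levels:
L = 2^N = 2^18 = 262144

Step 2 — LSB step size:
delta = Vfs / L
      = 3.49 / 262144
      = 1.331e-05 V

Levels = 262144; step size = 1.331e-05 V


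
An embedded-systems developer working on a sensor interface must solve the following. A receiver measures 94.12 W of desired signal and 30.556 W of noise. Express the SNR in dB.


SNR in decibels:
SNR = 10 * log10(Ps / Pn)
    = 10 * log10(94.12 / 30.556)
    = 10 * log10(3.0802)
    = 10 * 0.4886
    = 4.89 dB

4.89 dB


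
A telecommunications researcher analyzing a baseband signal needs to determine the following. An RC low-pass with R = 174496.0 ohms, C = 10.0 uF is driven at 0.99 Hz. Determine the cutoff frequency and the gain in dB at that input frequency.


Step 1 — cutoff frequency:
fc = 1 / (2*pi*R*C)
C = 10.0 uF = 1e-05 F
fc = 1 / (2*pi*174496.0*1e-05)
   = 0.0912084 Hz

Step 2 — magnitude at f = 0.99 Hz:
|H(f)| = 1 / sqrt(1 + (f/fc)^2)
f/fc = 0.99 / 0.0912084 = 10.854263
|H| = 1 / sqrt(1 + 117.815025) = 0.0917412
|H|_dB = 20*log10(0.0917412) = -20.75 dB

fc = 0.0912084 Hz; |H(0.99 Hz)| = -20.75 dB


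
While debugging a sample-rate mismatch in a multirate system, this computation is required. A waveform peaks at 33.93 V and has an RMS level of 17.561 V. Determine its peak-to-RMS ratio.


Crest factor is the ratio of peak to RMS:
CF = V_peak / V_rms
   = 33.93 / 17.561
   = 1.9321

1.9321


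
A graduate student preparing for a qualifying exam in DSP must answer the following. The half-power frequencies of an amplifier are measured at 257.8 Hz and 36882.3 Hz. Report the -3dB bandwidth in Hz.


Bandwidth is the difference of -3dB frequencies:
BW = f_high - f_low
   = 36882.3 - 257.8
   = 36624.5 Hz

36624.5 Hz


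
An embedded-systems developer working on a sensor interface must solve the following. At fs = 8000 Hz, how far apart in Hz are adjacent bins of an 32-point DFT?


DFT frequency resolution:
df = fs / N
   = 8000 / 32
   = 250.0 Hz

250.0 Hz


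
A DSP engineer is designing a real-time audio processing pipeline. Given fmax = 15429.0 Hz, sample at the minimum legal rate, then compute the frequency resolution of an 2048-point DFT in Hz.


Step 1 — Nyquist sampling rate:
fs = 2 * fmax = 2 * 15429.0 = 30858.0 Hz

Step 2 — DFT bin spacing:
df = fs / N = 30858.0 / 2048 = 15.0674 Hz

15.0674 Hz


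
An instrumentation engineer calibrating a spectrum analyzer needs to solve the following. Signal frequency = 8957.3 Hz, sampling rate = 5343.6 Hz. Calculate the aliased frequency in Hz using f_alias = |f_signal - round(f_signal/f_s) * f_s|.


Compute the nearest integer multiple of fs to the signal:
n = round(8957.3 / 5343.6) = 2
f_alias = |8957.3 - 2 * 5343.6|
        = |8957.3 - 10687.2|
        = 1729.9 Hz

1729.9


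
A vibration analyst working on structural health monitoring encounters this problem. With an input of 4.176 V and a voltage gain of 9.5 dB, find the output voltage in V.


Output voltage from dB gain:
V_out = V_in * 10^(gain_dB / 20)
      = 4.176 * 10^(9.5 / 20)
      = 4.176 * 2.985383
      = 12.467 V

12.467 V


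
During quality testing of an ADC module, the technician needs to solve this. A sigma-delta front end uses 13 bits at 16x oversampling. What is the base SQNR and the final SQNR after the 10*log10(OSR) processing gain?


Step 1 — baseline SQNR at Nyquist:
SQNR_base = 6.02*N + 1.76
          = 6.02*13 + 1.76
          = 80.02 dB

Step 2 — oversampling processing gain:
G = 10*log10(OSR) = 10*log10(16) = 12.04 dB

Step 3 — total:
SQNR_total = 80.02 + 12.04 = 92.06 dB

Base SQNR = 80.02 dB; oversampled SQNR = 92.06 dB


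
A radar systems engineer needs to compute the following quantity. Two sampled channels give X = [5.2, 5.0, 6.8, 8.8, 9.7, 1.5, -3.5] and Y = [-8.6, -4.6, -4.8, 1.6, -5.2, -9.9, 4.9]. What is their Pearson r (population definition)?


Pearson correlation coefficient (population):
r = cov(X,Y) / (std(X) * std(Y))
Mean X = 4.7857, Mean Y = -3.8
Cov(X,Y) = -5.917143
Std(X) = 4.20864, Std(Y) = 4.909175
r = -0.2864

-0.2864


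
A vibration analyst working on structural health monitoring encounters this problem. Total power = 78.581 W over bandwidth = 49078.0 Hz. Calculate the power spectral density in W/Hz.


Power spectral density:
PSD = P / BW
    = 78.581 / 49078.0
    = 0.00160115 W/Hz

0.00160115 W/Hz


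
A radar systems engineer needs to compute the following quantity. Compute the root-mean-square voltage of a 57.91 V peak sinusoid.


RMS voltage for a sinusoidal waveform:
V_rms = V_peak / sqrt(2)
      = 57.91 / 1.414214
      = 40.949 V

40.949 V


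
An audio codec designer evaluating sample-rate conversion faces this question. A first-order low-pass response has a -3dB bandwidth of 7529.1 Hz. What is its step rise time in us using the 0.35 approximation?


Rise time from bandwidth relationship:
tr = 0.35 / BW
   = 0.35 / 7529.1
   = 4.648629982e-05 s
   = 46.4863 us

46.4863 us


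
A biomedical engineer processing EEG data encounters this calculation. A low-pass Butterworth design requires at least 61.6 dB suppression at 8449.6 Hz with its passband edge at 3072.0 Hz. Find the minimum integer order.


Butterworth filter order formula:
n = log10(10^(A/10) - 1) / (2 * log10(f_stop/f_pass))
10^(61.6/10) - 1 = 1445438.7707
f_stop/f_pass = 8449.6 / 3072.0 = 2.7505
n = 7.0093 -> ceil = 8

8


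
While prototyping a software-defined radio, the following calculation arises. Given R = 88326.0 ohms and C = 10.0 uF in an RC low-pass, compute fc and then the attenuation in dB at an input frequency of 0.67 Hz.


Step 1 — cutoff frequency:
fc = 1 / (2*pi*R*C)
C = 10.0 uF = 1e-05 F
fc = 1 / (2*pi*88326.0*1e-05)
   = 0.18019 Hz

Step 2 — magnitude at f = 0.67 Hz:
|H(f)| = 1 / sqrt(1 + (f/fc)^2)
f/fc = 0.67 / 0.18019 = 3.718297
|H| = 1 / sqrt(1 + 13.825733) = 0.2597119
|H|_dB = 20*log10(0.2597119) = -11.71 dB

fc = 0.18019 Hz; |H(0.67 Hz)| = -11.71 dB


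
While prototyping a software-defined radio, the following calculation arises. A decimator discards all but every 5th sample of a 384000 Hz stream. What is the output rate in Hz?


Decimation reduces the sample rate:
fs_out = fs_in / M
       = 384000 / 5
       = 76800.0 Hz

76800.0 Hz


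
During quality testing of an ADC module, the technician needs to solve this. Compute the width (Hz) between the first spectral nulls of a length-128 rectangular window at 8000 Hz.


Main lobe width for a rectangular window:
Width = 2 * fs / N
      = 2 * 8000 / 128
      = 16000 / 128
      = 125.0 Hz

125.0 Hz


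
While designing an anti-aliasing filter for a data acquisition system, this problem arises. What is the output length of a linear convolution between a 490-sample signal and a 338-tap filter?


Linear convolution output length:
L = N + M - 1
  = 490 + 338 - 1
  = 827 samples

827


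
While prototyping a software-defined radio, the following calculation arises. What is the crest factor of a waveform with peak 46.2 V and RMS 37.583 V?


Crest factor is the ratio of peak to RMS:
CF = V_peak / V_rms
   = 46.2 / 37.583
   = 1.2293

1.2293


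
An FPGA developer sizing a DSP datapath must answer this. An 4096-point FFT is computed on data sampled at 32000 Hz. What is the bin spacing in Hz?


DFT frequency resolution:
df = fs / N
   = 32000 / 4096
   = 7.8125 Hz

7.8125 Hz


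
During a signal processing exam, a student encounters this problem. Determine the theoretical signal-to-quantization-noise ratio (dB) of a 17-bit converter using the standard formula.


Theoretical SNR for a full-scale sinusoid:
SNR = 6.02 * N + 1.76
    = 6.02 * 17 + 1.76
    = 102.34 + 1.76
    = 104.1 dB

104.1 dB


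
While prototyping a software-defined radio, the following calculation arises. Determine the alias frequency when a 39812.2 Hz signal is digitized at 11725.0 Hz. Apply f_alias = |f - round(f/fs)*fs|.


Compute the nearest integer multiple of fs to the signal:
n = round(39812.2 / 11725.0) = 3
f_alias = |39812.2 - 3 * 11725.0|
        = |39812.2 - 35175.0|
        = 4637.2 Hz

4637.2


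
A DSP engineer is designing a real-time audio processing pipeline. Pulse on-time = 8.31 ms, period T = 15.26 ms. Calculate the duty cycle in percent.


Duty cycle as a percentage:
DC = (t_on / T) * 100
   = (8.31 / 15.26) * 100
   = 0.544561 * 100
   = 54.46 %

54.46 %


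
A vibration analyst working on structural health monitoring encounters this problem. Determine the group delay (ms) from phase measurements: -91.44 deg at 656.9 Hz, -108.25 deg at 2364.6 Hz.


Group delay from phase difference:
tau = -d(phi)/d(omega)
d(phi) = -16.81 deg = -0.29339 rad
d(omega) = 2*pi*(2364.6 - 656.9) = 10729.7955 rad/s
tau = -(-0.29339) / 10729.7955
    = 0.0273 ms

0.0273 ms


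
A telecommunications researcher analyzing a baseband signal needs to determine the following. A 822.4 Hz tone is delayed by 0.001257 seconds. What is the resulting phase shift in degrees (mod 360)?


Phase shift from frequency and time delay:
phi = 360 * f * t_delay
    = 360 * 822.4 * 0.001257
    = 372.15 degrees
    mod 360 = 12.15 degrees

12.15 degrees


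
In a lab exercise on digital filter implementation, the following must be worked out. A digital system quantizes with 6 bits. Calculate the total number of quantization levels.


Number of quantization levels = 2^N
= 2^6
= 64

64


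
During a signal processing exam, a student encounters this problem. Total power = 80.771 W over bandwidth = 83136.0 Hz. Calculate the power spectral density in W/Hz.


Power spectral density:
PSD = P / BW
    = 80.771 / 83136.0
    = 0.00097155 W/Hz

0.00097155 W/Hz


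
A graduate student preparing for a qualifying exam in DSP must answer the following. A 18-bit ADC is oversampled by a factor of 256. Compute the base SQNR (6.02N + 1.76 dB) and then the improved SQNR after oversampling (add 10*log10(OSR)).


Step 1 — baseline SQNR at Nyquist:
SQNR_base = 6.02*N + 1.76
          = 6.02*18 + 1.76
          = 110.12 dB

Step 2 — oversampling processing gain:
G = 10*log10(OSR) = 10*log10(256) = 24.08 dB

Step 3 — total:
SQNR_total = 110.12 + 24.08 = 134.2 dB

Base SQNR = 110.12 dB; oversampled SQNR = 134.2 dB


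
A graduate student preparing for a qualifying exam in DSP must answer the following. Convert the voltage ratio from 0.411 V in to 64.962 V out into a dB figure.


Voltage gain in dB:
G = 20 * log10(Vout / Vin)
  = 20 * log10(64.962 / 0.411)
  = 20 * log10(158.058394)
  = 20 * 2.198818
  = 43.98 dB

43.98 dB


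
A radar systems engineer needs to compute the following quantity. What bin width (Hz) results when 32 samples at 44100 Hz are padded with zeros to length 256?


Frequency resolution after zero-padding:
N_padded = 32 * 8 = 256
df = fs / N_padded
   = 44100 / 256
   = 172.2656 Hz

172.2656 Hz


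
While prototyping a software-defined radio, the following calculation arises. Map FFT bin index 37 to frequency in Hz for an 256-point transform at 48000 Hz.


Frequency of DFT bin k:
f_k = k * fs / N
    = 37 * 48000 / 256
    = 1776000 / 256
    = 6937.5 Hz

6937.5 Hz


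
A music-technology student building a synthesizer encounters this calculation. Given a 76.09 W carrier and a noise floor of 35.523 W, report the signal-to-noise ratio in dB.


SNR in decibels:
SNR = 10 * log10(Ps / Pn)
    = 10 * log10(76.09 / 35.523)
    = 10 * log10(2.142)
    = 10 * 0.3308
    = 3.31 dB

3.31 dB


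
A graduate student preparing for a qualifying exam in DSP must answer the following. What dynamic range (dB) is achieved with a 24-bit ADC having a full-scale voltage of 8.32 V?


Dynamic range from full-scale to LSB:
V_min = V_max / 2^bits = 8.32 / 2^24
DR = 20 * log10(V_max / V_min)
   = 20 * log10(2^24)
   = 20 * 24 * log10(2)
   = 144.49 dB

144.49 dB


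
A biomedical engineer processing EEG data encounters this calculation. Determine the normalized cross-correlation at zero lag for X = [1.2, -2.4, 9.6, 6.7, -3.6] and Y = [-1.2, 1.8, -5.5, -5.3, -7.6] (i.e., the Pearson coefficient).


Pearson correlation coefficient (population):
r = cov(X,Y) / (std(X) * std(Y))
Mean X = 2.3, Mean Y = -3.56
Cov(X,Y) = -5.154
Std(X) = 5.113903, Std(Y) = 3.388569
r = -0.2974

-0.2974


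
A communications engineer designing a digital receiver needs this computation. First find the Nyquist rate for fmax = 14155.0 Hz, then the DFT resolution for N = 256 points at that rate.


Step 1 — Nyquist sampling rate:
fs = 2 * fmax = 2 * 14155.0 = 28310.0 Hz

Step 2 — DFT bin spacing:
df = fs / N = 28310.0 / 256 = 110.5859 Hz

110.5859 Hz


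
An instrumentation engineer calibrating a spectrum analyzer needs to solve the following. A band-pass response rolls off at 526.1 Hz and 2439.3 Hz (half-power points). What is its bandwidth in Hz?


Bandwidth is the difference of -3dB frequencies:
BW = f_high - f_low
   = 2439.3 - 526.1
   = 1913.2 Hz

1913.2 Hz


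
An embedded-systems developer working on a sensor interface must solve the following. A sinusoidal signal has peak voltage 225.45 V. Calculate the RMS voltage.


RMS voltage for a sinusoidal waveform:
V_rms = V_peak / sqrt(2)
      = 225.45 / 1.414214
      = 159.417 V

159.417 V


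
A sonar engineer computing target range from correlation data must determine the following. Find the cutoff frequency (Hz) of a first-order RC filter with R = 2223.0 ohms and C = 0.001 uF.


Cutoff frequency of a first-order RC filter:
fc = 1 / (2 * pi * R * C)
C = 0.001 uF = 1e-09 F
fc = 1 / (2 * pi * 2223.0 * 1e-09)
   = 1 / 1.396752093786e-05
   = 71594.666258 Hz

71594.666258 Hz


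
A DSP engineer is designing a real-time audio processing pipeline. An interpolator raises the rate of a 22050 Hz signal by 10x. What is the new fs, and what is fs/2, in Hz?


Step 1 — output sample rate after interpolation by L:
fs_out = L * fs_in = 10 * 22050 = 220500 Hz

Step 2 — Nyquist frequency of the output stream:
f_Nyq = fs_out / 2 = 220500 / 2 = 110250.0 Hz

fs_out = 220500 Hz; f_Nyquist = 110250.0 Hz


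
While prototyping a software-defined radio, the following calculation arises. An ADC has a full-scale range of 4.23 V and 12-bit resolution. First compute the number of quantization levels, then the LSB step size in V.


Step 1 — number of quantization levels:
L = 2^N = 2^12 = 4096

Step 2 — LSB step size:
delta = Vfs / L
      = 4.23 / 4096
      = 0.00103271 V

Levels = 4096; step size = 0.00103271 V


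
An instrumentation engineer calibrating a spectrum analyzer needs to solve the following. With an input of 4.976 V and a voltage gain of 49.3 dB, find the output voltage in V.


Output voltage from dB gain:
V_out = V_in * 10^(gain_dB / 20)
      = 4.976 * 10^(49.3 / 20)
      = 4.976 * 291.742701
      = 1451.7117 V

1451.7117 V


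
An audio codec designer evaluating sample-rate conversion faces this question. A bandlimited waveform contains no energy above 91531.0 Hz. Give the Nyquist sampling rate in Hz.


The Nyquist rate is twice the maximum frequency component.
fs_min = 2 * fmax
      = 2 * 91531.0
      = 183062.0 Hz

183062.0


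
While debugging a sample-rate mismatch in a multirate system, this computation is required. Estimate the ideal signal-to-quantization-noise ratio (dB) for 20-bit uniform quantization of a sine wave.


Theoretical SNR for a full-scale sinusoid:
SNR = 6.02 * N + 1.76
    = 6.02 * 20 + 1.76
    = 120.4 + 1.76
    = 122.16 dB

122.16 dB


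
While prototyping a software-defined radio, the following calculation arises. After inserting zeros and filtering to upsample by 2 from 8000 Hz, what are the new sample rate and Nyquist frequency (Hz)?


Step 1 — output sample rate after interpolation by L:
fs_out = L * fs_in = 2 * 8000 = 16000 Hz

Step 2 — Nyquist frequency of the output stream:
f_Nyq = fs_out / 2 = 16000 / 2 = 8000.0 Hz

fs_out = 16000 Hz; f_Nyquist = 8000.0 Hz


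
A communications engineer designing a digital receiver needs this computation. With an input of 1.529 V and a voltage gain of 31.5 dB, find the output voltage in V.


Output voltage from dB gain:
V_out = V_in * 10^(gain_dB / 20)
      = 1.529 * 10^(31.5 / 20)
      = 1.529 * 37.58374
      = 57.4655 V

57.4655 V


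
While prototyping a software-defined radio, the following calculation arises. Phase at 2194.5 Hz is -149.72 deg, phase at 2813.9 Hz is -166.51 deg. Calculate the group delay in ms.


Group delay from phase difference:
tau = -d(phi)/d(omega)
d(phi) = -16.79 deg = -0.293041 rad
d(omega) = 2*pi*(2813.9 - 2194.5) = 3891.805 rad/s
tau = -(-0.293041) / 3891.805
    = 0.0753 ms

0.0753 ms


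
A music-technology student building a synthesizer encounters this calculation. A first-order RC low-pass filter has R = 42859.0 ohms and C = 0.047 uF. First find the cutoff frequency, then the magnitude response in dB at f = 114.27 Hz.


Step 1 — cutoff frequency:
fc = 1 / (2*pi*R*C)
C = 0.047 uF = 4.7e-08 F
fc = 1 / (2*pi*42859.0*4.7e-08)
   = 79.0097 Hz

Step 2 — magnitude at f = 114.27 Hz:
|H(f)| = 1 / sqrt(1 + (f/fc)^2)
f/fc = 114.27 / 79.0097 = 1.446278
|H| = 1 / sqrt(1 + 2.09172) = 0.5687219
|H|_dB = 20*log10(0.5687219) = -4.9 dB

fc = 79.0097 Hz; |H(114.27 Hz)| = -4.9 dB


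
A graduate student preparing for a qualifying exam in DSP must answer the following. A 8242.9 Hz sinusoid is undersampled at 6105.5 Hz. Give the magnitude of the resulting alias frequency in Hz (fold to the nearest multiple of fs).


Compute the nearest integer multiple of fs to the signal:
n = round(8242.9 / 6105.5) = 1
f_alias = |8242.9 - 1 * 6105.5|
        = |8242.9 - 6105.5|
        = 2137.4 Hz

2137.4


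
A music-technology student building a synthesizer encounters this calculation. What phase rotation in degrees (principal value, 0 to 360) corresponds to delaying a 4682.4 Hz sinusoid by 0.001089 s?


Phase shift from frequency and time delay:
phi = 360 * f * t_delay
    = 360 * 4682.4 * 0.001089
    = 1835.69 degrees
    mod 360 = 35.69 degrees

35.69 degrees


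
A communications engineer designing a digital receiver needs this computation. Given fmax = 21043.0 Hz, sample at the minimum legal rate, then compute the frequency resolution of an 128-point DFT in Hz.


Step 1 — Nyquist sampling rate:
fs = 2 * fmax = 2 * 21043.0 = 42086.0 Hz

Step 2 — DFT bin spacing:
df = fs / N = 42086.0 / 128 = 328.7969 Hz

328.7969 Hz


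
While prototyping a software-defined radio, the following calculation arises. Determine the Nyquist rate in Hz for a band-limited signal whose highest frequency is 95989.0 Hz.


The Nyquist rate is twice the maximum frequency component.
fs_min = 2 * fmax
      = 2 * 95989.0
      = 191978.0 Hz

191978.0


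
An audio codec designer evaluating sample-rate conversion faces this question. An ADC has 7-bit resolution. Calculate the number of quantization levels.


Number of quantization levels = 2^N
= 2^7
= 128

128


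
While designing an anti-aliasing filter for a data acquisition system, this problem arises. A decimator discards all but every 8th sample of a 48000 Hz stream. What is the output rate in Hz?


Decimation reduces the sample rate:
fs_out = fs_in / M
       = 48000 / 8
       = 6000.0 Hz

6000.0 Hz


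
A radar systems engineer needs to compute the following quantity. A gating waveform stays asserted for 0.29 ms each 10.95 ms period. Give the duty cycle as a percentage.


Duty cycle as a percentage:
DC = (t_on / T) * 100
   = (0.29 / 10.95) * 100
   = 0.026484 * 100
   = 2.65 %

2.65 %


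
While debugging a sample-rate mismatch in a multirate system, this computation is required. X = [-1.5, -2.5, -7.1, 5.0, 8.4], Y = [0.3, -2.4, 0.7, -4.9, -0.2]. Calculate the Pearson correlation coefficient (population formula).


Pearson correlation coefficient (population):
r = cov(X,Y) / (std(X) * std(Y))
Mean X = 0.46, Mean Y = -1.3
Cov(X,Y) = -4.522
Std(X) = 5.53917, Std(Y) = 2.094755
r = -0.3897

-0.3897


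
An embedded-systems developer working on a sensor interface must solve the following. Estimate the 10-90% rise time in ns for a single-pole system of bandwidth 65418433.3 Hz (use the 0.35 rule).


Rise time from bandwidth relationship:
tr = 0.35 / BW
   = 0.35 / 65418433.3
   = 5.350173985e-09 s
   = 5.3502 ns

5.3502 ns


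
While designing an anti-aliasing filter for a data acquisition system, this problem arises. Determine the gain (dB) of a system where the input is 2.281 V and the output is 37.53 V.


Voltage gain in dB:
G = 20 * log10(Vout / Vin)
  = 20 * log10(37.53 / 2.281)
  = 20 * log10(16.45331)
  = 20 * 1.216253
  = 24.33 dB

24.33 dB


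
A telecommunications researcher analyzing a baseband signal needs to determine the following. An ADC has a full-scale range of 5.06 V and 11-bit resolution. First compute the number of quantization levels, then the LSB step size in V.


Step 1 — number of quantization levels:
L = 2^N = 2^11 = 2048

Step 2 — LSB step size:
delta = Vfs / L
      = 5.06 / 2048
      = 0.0024707 V

Levels = 2048; step size = 0.0024707 V


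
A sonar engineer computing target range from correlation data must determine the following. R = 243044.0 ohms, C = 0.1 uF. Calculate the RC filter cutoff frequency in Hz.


Cutoff frequency of a first-order RC filter:
fc = 1 / (2 * pi * R * C)
C = 0.1 uF = 1e-07 F
fc = 1 / (2 * pi * 243044.0 * 1e-07)
   = 1 / 0.15270904897982
   = 6.5484 Hz

6.5484 Hz


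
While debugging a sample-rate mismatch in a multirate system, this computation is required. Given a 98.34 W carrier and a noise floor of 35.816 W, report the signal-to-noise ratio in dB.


SNR in decibels:
SNR = 10 * log10(Ps / Pn)
    = 10 * log10(98.34 / 35.816)
    = 10 * log10(2.7457)
    = 10 * 0.4387
    = 4.39 dB

4.39 dB


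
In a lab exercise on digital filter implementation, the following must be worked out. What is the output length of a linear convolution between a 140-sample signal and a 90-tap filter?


Linear convolution output length:
L = N + M - 1
  = 140 + 90 - 1
  = 229 samples

229


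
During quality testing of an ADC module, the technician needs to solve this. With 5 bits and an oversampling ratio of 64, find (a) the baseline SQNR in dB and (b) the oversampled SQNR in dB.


Step 1 — baseline SQNR at Nyquist:
SQNR_base = 6.02*N + 1.76
          = 6.02*5 + 1.76
          = 31.86 dB

Step 2 — oversampling processing gain:
G = 10*log10(OSR) = 10*log10(64) = 18.06 dB

Step 3 — total:
SQNR_total = 31.86 + 18.06 = 49.92 dB

Base SQNR = 31.86 dB; oversampled SQNR = 49.92 dB


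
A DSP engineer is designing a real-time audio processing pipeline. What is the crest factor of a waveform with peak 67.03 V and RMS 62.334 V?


Crest factor is the ratio of peak to RMS:
CF = V_peak / V_rms
   = 67.03 / 62.334
   = 1.0753

1.0753


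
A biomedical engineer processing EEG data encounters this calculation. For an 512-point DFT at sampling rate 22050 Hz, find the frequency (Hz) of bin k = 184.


Frequency of DFT bin k:
f_k = k * fs / N
    = 184 * 22050 / 512
    = 4057200 / 512
    = 7924.219 Hz

7924.219 Hz


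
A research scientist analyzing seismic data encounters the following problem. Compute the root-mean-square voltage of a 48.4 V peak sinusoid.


RMS voltage for a sinusoidal waveform:
V_rms = V_peak / sqrt(2)
      = 48.4 / 1.414214
      = 34.224 V

34.224 V


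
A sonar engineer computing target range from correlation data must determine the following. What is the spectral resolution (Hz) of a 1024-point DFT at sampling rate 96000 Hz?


DFT frequency resolution:
df = fs / N
   = 96000 / 1024
   = 93.75 Hz

93.75 Hz
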